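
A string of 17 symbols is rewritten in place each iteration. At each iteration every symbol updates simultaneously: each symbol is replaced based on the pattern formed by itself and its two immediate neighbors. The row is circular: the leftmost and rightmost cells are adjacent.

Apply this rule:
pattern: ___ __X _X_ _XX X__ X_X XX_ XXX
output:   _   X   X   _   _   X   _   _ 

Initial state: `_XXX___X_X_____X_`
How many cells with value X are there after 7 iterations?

X_____XXXX____XX_
X____X_______X__X
____XX______XX_X_
___X_______X__XX_
__XX______XX_X___
_X_______X__XX___
XX______XX_X_____
count of X: 5

5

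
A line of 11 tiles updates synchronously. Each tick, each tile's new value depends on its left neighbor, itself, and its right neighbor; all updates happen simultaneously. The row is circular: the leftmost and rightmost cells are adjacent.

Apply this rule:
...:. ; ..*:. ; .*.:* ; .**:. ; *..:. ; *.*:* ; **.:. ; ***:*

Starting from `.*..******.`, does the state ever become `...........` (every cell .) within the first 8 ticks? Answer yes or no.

tick 1: .*...****..
tick 2: .*....**...
tick 3: .*.........
tick 4: .*.........  (fixed point — unchanged through tick 8)
tick 8 is .*........., still not uniform .

no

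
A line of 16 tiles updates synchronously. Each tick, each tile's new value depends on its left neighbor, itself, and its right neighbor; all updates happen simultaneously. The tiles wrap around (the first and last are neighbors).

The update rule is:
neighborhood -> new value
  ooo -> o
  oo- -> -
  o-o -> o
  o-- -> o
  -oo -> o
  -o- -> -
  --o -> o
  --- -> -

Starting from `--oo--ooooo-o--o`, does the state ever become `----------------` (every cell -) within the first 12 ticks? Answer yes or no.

tick 1: ooo-oooooo-o-oo-
tick 2: oo-oooooo-o-oo-o
tick 3: o-oooooo-o-oo-oo
tick 4: -oooooo-o-oo-ooo
tick 5: oooooo-o-oo-ooo-
tick 6: ooooo-o-oo-ooo-o
tick 7: oooo-o-oo-ooo-oo
tick 8: ooo-o-oo-ooo-ooo
tick 9: oo-o-oo-ooo-oooo
tick 10: o-o-oo-ooo-ooooo
tick 11: -o-oo-ooo-oooooo
tick 12: o-oo-ooo-oooooo-
tick 12 is o-oo-ooo-oooooo-, still not uniform -

no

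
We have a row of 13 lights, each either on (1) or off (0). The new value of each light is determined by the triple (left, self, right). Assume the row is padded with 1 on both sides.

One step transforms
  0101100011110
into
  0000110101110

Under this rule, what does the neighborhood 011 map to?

At position 3 the neighborhood is 011; the next row has 0 there.

0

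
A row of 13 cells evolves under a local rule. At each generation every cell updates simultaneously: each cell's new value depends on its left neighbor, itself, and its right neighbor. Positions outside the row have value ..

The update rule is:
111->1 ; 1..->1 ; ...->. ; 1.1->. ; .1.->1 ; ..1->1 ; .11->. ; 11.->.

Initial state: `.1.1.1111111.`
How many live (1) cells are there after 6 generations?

generation 1: 11.1..11111.1
generation 2: ...111.111..1
generation 3: ..1.1...1.111
generation 4: .11.11.11..1.
generation 5: 1........1111
generation 6: 11......1.11.
count of 1: 5

5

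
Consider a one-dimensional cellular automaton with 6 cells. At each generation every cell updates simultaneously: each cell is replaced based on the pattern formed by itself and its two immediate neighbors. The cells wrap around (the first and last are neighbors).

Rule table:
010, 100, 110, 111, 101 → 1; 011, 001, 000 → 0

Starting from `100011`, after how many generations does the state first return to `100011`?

generation 1: 110001
generation 2: 111000
generation 3: 011100
generation 4: 001110
generation 5: 000111
generation 6: 100011

6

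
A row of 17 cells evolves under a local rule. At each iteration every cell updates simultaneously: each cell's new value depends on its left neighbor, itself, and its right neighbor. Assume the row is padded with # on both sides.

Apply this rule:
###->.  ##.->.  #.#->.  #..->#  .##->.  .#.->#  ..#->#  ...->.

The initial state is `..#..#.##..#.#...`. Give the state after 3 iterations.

######...###.##.#
......#.#........
#....##.##......#

#....##.##......#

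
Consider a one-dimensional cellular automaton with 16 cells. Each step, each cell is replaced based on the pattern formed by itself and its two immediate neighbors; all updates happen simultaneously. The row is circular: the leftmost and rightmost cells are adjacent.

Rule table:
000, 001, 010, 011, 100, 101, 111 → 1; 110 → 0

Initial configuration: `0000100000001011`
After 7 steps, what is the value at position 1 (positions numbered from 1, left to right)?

1111111111111110
1111111111111101
1111111111111011
1111111111110111
1111111111101111
1111111111011111
1111111110111111
position 1 holds 1

1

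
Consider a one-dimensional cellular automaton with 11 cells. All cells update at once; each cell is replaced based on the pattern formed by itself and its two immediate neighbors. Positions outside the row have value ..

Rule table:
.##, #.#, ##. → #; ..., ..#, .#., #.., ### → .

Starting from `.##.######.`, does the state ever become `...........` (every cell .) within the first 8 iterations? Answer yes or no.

yes

.####....#.
.#..#......
...........
all cells are . at iteration 3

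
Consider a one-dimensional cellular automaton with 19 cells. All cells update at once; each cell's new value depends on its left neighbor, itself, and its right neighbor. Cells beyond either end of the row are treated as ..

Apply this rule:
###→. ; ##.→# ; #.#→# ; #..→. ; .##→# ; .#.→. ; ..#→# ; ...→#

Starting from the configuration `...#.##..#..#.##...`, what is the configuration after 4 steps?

step 1: ###.###.#..#.###.##
step 2: #.###.##..#.##.####
step 3: .##.####.#.#####..#
step 4: #####..##.##...#.#.

#####..##.##...#.#.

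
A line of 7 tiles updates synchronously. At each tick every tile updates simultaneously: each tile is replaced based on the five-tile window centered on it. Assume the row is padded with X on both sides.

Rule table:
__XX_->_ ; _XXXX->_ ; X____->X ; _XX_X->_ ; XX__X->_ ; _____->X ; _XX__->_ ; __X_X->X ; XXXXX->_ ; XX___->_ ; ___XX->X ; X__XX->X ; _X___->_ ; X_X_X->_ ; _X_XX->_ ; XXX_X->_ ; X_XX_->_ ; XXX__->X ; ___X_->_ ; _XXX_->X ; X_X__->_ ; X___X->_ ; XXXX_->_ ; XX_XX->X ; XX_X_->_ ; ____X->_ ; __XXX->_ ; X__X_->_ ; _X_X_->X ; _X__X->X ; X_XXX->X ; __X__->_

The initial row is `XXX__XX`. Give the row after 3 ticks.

_X__XX_

tick 1: __X_X__
tick 2: __XX_XX
tick 3: _X__XX_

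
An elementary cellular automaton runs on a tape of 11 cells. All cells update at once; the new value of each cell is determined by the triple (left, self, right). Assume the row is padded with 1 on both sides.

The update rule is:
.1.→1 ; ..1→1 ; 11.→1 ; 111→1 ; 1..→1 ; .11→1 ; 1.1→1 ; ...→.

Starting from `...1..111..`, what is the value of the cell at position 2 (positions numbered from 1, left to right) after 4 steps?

1

1.111111111
11111111111
11111111111  (fixed point — unchanged through step 4)
position 2 holds 1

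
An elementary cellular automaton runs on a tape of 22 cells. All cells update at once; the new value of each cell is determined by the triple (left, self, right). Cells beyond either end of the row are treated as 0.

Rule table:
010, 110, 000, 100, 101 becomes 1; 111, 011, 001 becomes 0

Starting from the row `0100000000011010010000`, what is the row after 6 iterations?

0000011000011000011101

0111111111001111011111
0000000001100001100001
1111111100111100111101
0000000110000110000111
1111110011110011110001
0000011000011000011101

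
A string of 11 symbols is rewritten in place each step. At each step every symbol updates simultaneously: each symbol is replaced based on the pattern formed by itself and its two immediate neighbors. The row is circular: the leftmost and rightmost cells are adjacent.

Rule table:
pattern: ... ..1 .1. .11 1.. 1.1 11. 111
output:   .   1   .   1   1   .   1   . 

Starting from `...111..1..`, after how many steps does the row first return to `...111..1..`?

step 1: ..11.111.1.
step 2: .111.1.1..1
step 3: .1.1....11.
step 4: 1...1..1111
step 5: 11.1.111...
step 6: 11...1.11.1
step 7: .11.1..11.1
step 8: .11..1111..
step 9: 111111..11.
step 10: 1....11111.
step 11: .1..11...1.
step 12: 1.11111.1.1
step 13: 1.1...1...1
step 14: 1..1.1.1.11
step 15: 111......1.
step 16: 1.11....1..
step 17: ..111..1.11
step 18: 111.111..11
step 19: ..1.1.1111.
step 20: .1....1..11
step 21: ..1..1.1111
step 22: 11.11..1..1
step 23: .1.1111.111
step 24: ...1..1.1.1
step 25: 1.1.11.....
step 26: ....111...1
step 27: 1..11.11.1.
step 28: .1111.11...
step 29: 11..1.111..
step 30: 1111..1.111
step 31: ...111..1..

31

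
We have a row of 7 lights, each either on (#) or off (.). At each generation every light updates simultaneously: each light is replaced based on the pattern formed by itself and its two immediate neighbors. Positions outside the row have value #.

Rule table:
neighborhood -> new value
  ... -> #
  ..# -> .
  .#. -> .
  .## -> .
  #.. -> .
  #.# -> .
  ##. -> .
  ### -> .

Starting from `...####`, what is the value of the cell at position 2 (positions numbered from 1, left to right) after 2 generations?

.

.#.....
...###.
position 2 holds .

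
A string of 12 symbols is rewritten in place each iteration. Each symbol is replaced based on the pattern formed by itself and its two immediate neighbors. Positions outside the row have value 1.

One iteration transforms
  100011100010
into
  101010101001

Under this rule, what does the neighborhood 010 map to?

0

At position 10 the neighborhood is 010; the next row has 0 there.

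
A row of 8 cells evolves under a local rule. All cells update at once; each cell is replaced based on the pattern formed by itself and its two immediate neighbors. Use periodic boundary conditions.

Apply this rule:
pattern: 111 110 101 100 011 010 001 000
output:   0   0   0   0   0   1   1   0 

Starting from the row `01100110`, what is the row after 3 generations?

10001000
10011001
00100010

00100010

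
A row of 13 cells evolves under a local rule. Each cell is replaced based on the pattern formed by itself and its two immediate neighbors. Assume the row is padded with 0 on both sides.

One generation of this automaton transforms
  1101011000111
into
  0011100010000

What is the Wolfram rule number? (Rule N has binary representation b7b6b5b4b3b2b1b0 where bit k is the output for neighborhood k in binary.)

position 11: 111 → 0  (bit 7 = 0)
position 1: 110 → 0  (bit 6 = 0)
position 2: 101 → 1  (bit 5 = 1)
position 7: 100 → 0  (bit 4 = 0)
position 0: 011 → 0  (bit 3 = 0)
position 3: 010 → 1  (bit 2 = 1)
position 9: 001 → 0  (bit 1 = 0)
position 8: 000 → 1  (bit 0 = 1)
bits b7..b0 = 00100101 = 37

37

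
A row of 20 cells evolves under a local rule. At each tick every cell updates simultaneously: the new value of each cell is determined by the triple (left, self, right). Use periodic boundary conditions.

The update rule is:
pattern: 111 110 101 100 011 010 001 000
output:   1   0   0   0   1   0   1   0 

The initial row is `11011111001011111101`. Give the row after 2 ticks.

00111100100111110011

10011110010011111001
00111100100111110011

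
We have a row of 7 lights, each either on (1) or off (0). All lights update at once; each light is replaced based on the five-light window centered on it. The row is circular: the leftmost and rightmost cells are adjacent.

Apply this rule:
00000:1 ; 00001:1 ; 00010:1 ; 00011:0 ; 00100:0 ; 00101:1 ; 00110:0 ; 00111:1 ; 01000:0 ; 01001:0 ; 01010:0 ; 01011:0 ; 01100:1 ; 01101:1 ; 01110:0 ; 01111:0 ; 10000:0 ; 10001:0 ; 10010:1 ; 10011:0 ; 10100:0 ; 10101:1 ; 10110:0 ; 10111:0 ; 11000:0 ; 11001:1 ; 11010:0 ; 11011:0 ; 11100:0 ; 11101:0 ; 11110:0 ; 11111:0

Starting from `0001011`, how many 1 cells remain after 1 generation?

3

0011001
count of 1: 3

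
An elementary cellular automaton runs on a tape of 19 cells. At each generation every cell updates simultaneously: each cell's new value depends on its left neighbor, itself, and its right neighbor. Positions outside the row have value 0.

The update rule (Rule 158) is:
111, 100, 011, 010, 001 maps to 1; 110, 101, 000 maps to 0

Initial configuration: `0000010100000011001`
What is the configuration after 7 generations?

1111011110111011101

generation 1: 0000110110000110111
generation 2: 0001100101001100110
generation 3: 0011011101111011101
generation 4: 0110011001110011001
generation 5: 1101110111101110111
generation 6: 1001100111001100110
generation 7: 1111011110111011101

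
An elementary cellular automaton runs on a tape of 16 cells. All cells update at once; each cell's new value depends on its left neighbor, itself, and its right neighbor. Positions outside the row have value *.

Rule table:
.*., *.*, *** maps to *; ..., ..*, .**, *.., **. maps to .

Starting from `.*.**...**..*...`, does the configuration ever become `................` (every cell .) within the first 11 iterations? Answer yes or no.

no

iteration 1: ***.........*...
iteration 2: **..........*...
iteration 3: *...........*...
iteration 4: ............*...
iteration 5: ............*...  (fixed point — unchanged through iteration 11)
iteration 11 is ............*..., still not uniform .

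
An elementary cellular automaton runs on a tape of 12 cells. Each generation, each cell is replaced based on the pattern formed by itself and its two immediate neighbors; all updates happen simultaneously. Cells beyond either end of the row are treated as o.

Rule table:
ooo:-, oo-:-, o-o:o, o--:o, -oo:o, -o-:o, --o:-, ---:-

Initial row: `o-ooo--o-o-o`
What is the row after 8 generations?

generation 1: -oo--o-ooooo
generation 2: oo-o-ooo----
generation 3: --oooo--o---
generation 4: o-o---o-oo--
generation 5: -ooo--ooo-o-
generation 6: oo--o-o--ooo
generation 7: --o-oooo-o--
generation 8: o-ooo---ooo-

o-ooo---ooo-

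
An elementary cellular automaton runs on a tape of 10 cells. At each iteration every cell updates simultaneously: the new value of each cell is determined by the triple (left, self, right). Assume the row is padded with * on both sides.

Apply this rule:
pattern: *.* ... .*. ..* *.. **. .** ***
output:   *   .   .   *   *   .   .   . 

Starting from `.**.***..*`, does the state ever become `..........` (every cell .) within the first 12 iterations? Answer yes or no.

no

iteration 1: *..*...**.
iteration 2: .**.*.*..*
iteration 3: *..*.*.**.
iteration 4: .**.*.*..*  (repeats iteration 2; period 2)
iteration 12: .**.*.*..*
iteration 12 is .**.*.*..*, still not uniform .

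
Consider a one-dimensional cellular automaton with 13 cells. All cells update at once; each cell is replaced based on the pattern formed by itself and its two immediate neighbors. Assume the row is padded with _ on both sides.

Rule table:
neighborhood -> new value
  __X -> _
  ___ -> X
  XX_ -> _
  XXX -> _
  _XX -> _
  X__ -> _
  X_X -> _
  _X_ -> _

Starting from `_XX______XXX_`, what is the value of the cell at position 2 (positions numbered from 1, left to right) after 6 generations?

X

generation 1: ____XXXX_____
generation 2: XXX______XXXX
generation 3: ____XXXX_____  (repeats generation 1; period 2)
generation 6: XXX______XXXX
position 2 holds X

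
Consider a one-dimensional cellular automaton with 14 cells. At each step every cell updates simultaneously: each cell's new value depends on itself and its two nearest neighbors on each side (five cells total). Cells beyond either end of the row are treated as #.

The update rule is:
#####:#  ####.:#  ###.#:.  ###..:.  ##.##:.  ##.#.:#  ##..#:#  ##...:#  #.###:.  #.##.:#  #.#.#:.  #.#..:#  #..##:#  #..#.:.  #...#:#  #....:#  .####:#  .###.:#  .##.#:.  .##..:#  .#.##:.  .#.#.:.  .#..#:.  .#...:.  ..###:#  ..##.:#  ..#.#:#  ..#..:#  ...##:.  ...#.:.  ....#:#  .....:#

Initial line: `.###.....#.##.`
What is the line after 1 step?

..#.####.#.#..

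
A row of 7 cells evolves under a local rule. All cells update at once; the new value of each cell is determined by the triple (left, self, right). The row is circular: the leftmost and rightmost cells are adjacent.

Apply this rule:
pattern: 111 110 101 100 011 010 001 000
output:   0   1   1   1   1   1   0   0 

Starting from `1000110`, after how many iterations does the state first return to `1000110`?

14

1100111
0110100
0111110
0100011
1110011
0011010
0011111
1010001
1111001
0001101
1001111
1101000
1111100
1000110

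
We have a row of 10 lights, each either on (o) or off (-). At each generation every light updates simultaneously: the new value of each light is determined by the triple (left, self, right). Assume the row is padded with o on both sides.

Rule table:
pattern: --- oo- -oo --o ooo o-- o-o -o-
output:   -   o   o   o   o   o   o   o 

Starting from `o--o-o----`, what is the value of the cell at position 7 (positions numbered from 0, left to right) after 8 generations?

o

ooooooo--o
oooooooooo
oooooooooo  (fixed point — unchanged through generation 8)
position 7 holds o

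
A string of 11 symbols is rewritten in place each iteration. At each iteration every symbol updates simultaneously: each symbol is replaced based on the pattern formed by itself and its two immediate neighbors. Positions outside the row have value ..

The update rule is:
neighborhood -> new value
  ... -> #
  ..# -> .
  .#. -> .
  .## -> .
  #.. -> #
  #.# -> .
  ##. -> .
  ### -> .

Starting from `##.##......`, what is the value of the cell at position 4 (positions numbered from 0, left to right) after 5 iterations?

.....######
####.......
....#######
###........
...########
position 4 holds #

#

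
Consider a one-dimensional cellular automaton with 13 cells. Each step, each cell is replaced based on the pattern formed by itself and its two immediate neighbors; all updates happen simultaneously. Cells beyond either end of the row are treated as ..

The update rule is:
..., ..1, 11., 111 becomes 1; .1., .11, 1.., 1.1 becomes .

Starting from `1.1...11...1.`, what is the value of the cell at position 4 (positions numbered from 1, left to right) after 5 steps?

....11.1.11..
1111.1....1.1
.111...111...
1.11.11.11.11
...1..1..1..1
position 4 holds 1

1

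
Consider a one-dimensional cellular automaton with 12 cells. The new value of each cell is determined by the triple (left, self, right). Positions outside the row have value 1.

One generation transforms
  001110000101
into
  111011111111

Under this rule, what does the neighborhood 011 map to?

At position 2 the neighborhood is 011; the next row has 1 there.

1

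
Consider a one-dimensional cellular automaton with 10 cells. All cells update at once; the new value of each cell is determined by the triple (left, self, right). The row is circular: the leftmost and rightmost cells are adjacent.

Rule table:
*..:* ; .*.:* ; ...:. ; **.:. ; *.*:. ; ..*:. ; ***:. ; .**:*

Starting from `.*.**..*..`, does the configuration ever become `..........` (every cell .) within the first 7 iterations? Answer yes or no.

.*.*.*.**.
.*.*.*.*.*
.*.*.*.*.*  (fixed point — unchanged through iteration 7)
iteration 7 is .*.*.*.*.*, still not uniform .

no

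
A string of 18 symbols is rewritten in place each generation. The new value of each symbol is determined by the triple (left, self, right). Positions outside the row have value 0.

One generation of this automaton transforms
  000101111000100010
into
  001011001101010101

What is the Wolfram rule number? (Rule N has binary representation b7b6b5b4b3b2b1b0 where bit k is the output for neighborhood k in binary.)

122

position 6: 111 → 0  (bit 7 = 0)
position 8: 110 → 1  (bit 6 = 1)
position 4: 101 → 1  (bit 5 = 1)
position 9: 100 → 1  (bit 4 = 1)
position 5: 011 → 1  (bit 3 = 1)
position 3: 010 → 0  (bit 2 = 0)
position 2: 001 → 1  (bit 1 = 1)
position 0: 000 → 0  (bit 0 = 0)
bits b7..b0 = 01111010 = 122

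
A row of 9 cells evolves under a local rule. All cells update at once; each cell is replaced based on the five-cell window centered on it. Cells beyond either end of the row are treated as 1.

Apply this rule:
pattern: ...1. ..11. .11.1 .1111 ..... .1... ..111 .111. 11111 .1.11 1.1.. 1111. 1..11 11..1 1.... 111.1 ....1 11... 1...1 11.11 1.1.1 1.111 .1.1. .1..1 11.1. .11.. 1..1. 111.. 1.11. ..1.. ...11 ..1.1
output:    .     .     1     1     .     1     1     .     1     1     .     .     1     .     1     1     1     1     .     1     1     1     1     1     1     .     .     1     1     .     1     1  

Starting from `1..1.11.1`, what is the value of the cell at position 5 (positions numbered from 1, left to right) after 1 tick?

1..111111
position 5 holds 1

1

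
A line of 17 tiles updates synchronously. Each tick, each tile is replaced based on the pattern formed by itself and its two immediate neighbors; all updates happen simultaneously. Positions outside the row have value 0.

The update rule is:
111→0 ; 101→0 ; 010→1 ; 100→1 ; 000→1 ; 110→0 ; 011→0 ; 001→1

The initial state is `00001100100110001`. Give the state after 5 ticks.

11110011111001111

11110011111001111
00001100000110000
11110011111001111  (repeats tick 1; period 2)
tick 5: 11110011111001111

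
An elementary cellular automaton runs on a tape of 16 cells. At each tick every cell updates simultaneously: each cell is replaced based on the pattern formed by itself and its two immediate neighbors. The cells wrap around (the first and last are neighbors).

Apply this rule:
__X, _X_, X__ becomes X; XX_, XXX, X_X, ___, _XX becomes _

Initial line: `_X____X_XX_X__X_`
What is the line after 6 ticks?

XX__XXX___X___XX

tick 1: XXX__XX____XXXXX
tick 2: ___XX__X__X_____
tick 3: __X__XXXXXXX____
tick 4: _XXXX_______X___
tick 5: X____X_____XXX__
tick 6: XX__XXX___X___XX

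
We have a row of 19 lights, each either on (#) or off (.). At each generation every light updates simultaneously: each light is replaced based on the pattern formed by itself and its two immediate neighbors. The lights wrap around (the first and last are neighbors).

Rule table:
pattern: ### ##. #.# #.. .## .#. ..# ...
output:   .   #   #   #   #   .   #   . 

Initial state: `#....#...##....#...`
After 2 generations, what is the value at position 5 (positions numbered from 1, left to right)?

.

generation 1: .#..#.#.####..#.#.#
generation 2: #.##.#.##..###.#.#.
position 5 holds .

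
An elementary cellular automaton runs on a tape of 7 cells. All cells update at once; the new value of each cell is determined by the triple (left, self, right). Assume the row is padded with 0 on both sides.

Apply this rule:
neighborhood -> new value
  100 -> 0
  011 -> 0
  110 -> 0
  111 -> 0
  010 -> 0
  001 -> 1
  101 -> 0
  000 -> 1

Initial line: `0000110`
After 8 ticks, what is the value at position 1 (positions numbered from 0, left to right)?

1111000
0000011
1111100
0000001
1111110
0000000
1111111
0000000
position 1 holds 0

0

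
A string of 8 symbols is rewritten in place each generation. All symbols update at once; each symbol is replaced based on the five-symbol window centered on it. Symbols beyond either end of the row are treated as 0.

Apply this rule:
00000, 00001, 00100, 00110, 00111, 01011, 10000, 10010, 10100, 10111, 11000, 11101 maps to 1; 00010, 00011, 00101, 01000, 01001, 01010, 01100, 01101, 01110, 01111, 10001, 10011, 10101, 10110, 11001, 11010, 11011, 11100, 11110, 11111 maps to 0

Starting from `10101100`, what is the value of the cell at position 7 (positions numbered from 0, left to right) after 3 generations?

0

generation 1: 00010011
generation 2: 11010010
generation 3: 10010110
position 7 holds 0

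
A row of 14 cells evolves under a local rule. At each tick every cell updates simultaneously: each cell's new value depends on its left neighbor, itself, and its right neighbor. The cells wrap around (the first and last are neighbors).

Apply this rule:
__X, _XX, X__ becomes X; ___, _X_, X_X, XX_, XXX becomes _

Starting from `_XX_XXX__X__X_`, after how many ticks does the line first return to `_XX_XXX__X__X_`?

28

tick 1: XX__X__XX_XX_X
tick 2: __XX_XXX__X__X
tick 3: XXX__X__XX_XX_
tick 4: X__XX_XXX__X__
tick 5: _XXX__X__XX_XX
tick 6: _X__XX_XXX__X_
tick 7: X_XXX__X__XX_X
tick 8: __X__XX_XXX__X
tick 9: XX_XXX__X__XX_
tick 10: X__X__XX_XXX__
tick 11: _XX_XXX__X__XX
tick 12: _X__X__XX_XXX_
tick 13: X_XX_XXX__X__X
tick 14: __X__X__XX_XXX
tick 15: XX_XX_XXX__X__
tick 16: X__X__X__XX_XX
tick 17: _XX_XX_XXX__X_
tick 18: XX__X__X__XX_X
tick 19: __XX_XX_XXX__X
tick 20: XXX__X__X__XX_
tick 21: X__XX_XX_XXX__
tick 22: _XXX__X__X__XX
tick 23: _X__XX_XX_XXX_
tick 24: X_XXX__X__X__X
tick 25: __X__XX_XX_XXX
tick 26: XX_XXX__X__X__
tick 27: X__X__XX_XX_XX
tick 28: _XX_XXX__X__X_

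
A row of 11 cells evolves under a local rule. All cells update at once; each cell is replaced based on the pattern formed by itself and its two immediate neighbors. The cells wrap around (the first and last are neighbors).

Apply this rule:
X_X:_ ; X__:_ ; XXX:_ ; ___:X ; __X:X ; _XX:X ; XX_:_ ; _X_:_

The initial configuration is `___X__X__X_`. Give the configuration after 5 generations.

generation 1: XXX__X__X__
generation 2: X___X__X__X
generation 3: __XX__X__XX
generation 4: _XX__X__XX_
generation 5: XX__X__XX__

XX__X__XX__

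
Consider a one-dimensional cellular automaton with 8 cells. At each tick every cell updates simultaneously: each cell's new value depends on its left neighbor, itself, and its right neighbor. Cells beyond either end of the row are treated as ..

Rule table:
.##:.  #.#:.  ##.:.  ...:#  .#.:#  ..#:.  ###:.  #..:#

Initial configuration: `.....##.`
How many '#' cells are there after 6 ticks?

####...#
....##.#
###....#
...###.#
##.....#
..####.#
count of #: 5

5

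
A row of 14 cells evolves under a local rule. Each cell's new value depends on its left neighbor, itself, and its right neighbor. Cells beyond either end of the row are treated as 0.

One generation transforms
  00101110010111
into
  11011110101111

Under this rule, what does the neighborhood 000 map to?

At position 0 the neighborhood is 000; the next row has 1 there.

1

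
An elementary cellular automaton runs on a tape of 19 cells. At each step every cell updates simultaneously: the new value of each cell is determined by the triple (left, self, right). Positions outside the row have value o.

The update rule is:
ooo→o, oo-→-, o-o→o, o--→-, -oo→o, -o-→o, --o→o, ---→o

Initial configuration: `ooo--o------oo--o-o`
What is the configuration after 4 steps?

step 1: oo--oo-oooooo--oooo
step 2: o--oo-oooooo--ooooo
step 3: --oo-oooooo--oooooo
step 4: -oo-oooooo--ooooooo

-oo-oooooo--ooooooo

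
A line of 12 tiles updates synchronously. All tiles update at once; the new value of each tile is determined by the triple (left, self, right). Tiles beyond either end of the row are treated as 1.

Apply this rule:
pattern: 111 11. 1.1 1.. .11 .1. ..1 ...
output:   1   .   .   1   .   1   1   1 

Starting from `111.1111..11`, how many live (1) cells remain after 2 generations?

11...11.11.1
1.111.......
count of 1: 4

4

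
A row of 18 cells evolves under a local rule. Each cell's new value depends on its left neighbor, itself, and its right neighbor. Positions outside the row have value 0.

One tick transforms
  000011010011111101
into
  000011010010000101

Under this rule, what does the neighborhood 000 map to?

0

At position 0 the neighborhood is 000; the next row has 0 there.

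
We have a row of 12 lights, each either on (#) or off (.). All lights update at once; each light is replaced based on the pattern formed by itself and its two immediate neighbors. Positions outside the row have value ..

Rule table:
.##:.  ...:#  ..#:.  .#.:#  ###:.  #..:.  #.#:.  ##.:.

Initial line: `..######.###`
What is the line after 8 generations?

#.##########

generation 1: #...........
generation 2: #.##########
generation 3: #...........  (repeats generation 1; period 2)
generation 8: #.##########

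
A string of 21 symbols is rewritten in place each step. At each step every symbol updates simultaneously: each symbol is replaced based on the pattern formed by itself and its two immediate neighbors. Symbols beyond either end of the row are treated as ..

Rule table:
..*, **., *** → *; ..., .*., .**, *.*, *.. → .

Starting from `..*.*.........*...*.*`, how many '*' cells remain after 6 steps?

2

step 1: .*...........*...*...
step 2: *...........*...*....
step 3: ...........*...*.....
step 4: ..........*...*......
step 5: .........*...*.......
step 6: ........*...*........
count of *: 2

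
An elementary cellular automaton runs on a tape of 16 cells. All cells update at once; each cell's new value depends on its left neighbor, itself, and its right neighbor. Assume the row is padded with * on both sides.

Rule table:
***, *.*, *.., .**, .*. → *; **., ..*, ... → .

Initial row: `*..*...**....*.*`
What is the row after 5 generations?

*.******.*******

generation 1: .*.**..*.*...***
generation 2: ****.*.****..***
generation 3: ***.******.*.***
generation 4: **.******.******
generation 5: *.******.*******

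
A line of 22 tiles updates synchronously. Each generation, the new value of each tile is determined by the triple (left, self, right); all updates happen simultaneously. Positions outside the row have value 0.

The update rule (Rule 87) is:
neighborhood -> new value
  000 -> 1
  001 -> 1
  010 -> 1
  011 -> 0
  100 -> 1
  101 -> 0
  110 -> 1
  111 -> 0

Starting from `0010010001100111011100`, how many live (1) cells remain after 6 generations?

8

1111111110111001000111
0000000010001111111001
1111111111110000001111
0000000000011111110001
1111111111100000011111
0000000000111111100001
count of 1: 8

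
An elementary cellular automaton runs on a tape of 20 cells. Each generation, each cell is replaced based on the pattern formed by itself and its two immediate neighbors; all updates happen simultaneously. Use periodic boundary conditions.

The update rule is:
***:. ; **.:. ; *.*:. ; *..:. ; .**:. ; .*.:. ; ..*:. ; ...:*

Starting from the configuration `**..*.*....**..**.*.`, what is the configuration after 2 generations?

........**..........
*******....*********

*******....*********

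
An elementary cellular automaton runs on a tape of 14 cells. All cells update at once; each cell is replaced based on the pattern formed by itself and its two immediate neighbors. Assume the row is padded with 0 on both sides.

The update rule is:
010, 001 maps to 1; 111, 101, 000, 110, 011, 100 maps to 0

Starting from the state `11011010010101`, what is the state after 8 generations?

10000100010000

00000010110101
00000110000101
00001000001101
00011000010001
00100000110011
01100001000100
10000011001100
10000100010000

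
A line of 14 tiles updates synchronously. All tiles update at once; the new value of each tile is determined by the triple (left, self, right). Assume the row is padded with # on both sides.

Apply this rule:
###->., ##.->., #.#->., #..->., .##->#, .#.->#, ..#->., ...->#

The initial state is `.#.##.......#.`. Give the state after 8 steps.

.#.#..#.#.#.#.

.#.#..#####.#.
.#.#..#.....#.
.#.#..#.###.#.
.#.#..#.#...#.
.#.#..#.#.#.#.
.#.#..#.#.#.#.  (fixed point — unchanged through step 8)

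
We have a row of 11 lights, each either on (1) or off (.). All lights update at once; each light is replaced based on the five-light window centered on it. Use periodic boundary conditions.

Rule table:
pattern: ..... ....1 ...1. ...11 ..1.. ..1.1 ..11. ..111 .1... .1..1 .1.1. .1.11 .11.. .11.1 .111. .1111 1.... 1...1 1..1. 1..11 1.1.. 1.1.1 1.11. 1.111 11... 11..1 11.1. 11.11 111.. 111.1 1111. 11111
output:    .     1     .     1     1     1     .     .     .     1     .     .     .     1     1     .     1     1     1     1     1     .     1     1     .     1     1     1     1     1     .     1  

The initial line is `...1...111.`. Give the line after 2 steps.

111..111111

step 1: 11.1.11.11.
step 2: 111..111111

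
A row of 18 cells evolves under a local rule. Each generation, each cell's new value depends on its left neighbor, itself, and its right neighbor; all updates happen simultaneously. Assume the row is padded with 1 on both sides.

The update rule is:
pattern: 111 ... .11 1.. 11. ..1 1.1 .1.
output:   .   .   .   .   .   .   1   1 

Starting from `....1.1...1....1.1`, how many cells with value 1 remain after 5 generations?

1

....111...1....11.
..........1......1
..........1.......
..........1.......  (fixed point — unchanged through generation 5)
count of 1: 1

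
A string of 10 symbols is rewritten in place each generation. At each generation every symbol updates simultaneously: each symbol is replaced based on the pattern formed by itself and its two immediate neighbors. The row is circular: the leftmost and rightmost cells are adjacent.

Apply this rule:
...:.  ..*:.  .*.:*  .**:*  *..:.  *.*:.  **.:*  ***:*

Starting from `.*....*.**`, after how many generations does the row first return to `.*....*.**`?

1

.*....*.**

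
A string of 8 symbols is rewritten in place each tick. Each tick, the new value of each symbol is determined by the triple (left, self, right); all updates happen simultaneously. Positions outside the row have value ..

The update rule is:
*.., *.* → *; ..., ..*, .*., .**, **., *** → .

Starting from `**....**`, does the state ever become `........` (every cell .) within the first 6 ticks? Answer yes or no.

..*.....
...*....
....*...
.....*..
......*.
.......*
tick 6 is .......*, still not uniform .

no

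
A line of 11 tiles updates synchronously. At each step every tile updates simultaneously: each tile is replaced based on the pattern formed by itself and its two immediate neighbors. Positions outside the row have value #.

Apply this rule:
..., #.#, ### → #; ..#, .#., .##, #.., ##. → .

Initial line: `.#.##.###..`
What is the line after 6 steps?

#.#..#.#...
.#....#..#.
#..##.....#
......###..
.####..#...
#.##.....#.

#.##.....#.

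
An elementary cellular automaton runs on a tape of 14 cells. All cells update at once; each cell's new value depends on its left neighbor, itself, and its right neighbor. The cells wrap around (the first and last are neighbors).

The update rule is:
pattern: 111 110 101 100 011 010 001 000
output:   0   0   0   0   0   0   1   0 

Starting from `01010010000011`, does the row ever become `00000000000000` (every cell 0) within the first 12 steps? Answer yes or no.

step 1: 00000100000100
step 2: 00001000001000
step 3: 00010000010000
step 4: 00100000100000
step 5: 01000001000000
step 6: 10000010000000
step 7: 00000100000001
step 8: 00001000000010
step 9: 00010000000100
step 10: 00100000001000
step 11: 01000000010000
step 12: 10000000100000
step 12 is 10000000100000, still not uniform 0

no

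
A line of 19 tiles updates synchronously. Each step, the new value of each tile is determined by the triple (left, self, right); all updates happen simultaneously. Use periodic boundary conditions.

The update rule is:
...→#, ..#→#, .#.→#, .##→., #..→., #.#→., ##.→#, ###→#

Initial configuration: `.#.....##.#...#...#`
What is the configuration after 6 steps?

.#.#..#.#.#.#.#.#.#

.#.####.#.#.###.###
.#..###.#.#..##..##
.#.#.##.#.#.#.#.#.#
.#.#..#.#.#.#.#.#.#
.#.#.##.#.#.#.#.#.#  (repeats step 3; period 2)
step 6: .#.#..#.#.#.#.#.#.#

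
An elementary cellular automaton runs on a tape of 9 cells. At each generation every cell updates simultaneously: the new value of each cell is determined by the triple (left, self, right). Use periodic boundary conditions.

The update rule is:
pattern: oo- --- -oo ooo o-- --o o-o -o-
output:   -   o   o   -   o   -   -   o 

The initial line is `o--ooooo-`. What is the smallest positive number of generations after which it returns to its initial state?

oo-o-----
o--ooooo-

2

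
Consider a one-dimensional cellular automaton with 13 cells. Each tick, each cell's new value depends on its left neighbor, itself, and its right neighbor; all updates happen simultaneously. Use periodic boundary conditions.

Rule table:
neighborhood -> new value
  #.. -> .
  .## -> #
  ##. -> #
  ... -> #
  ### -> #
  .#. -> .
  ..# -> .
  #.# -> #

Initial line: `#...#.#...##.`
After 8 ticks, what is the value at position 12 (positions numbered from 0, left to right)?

#

..#..#..#.###
.........####
.#######.####
#############
#############  (fixed point — unchanged through tick 8)
position 12 holds #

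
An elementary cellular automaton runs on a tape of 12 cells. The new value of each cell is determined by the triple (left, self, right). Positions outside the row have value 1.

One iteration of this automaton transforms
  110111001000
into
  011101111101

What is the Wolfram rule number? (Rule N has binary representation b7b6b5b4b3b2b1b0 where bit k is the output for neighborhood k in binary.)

position 0: 111 → 0  (bit 7 = 0)
position 1: 110 → 1  (bit 6 = 1)
position 2: 101 → 1  (bit 5 = 1)
position 6: 100 → 1  (bit 4 = 1)
position 3: 011 → 1  (bit 3 = 1)
position 8: 010 → 1  (bit 2 = 1)
position 7: 001 → 1  (bit 1 = 1)
position 10: 000 → 0  (bit 0 = 0)
bits b7..b0 = 01111110 = 126

126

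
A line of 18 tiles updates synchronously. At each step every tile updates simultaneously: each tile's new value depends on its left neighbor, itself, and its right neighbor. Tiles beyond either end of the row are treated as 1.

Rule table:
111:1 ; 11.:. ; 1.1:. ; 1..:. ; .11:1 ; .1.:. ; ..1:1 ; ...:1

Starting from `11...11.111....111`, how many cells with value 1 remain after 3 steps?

13

1..111..11..111111
..111..11..1111111
.111..11..11111111
count of 1: 13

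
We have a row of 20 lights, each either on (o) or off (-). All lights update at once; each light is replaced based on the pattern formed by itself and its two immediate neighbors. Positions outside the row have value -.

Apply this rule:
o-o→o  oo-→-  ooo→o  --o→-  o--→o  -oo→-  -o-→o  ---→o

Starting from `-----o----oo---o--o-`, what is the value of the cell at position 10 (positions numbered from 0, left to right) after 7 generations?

oooo-oooo---oo-oo-oo
-oo-o-oo-oo---o--o--
---ooo--o--oo-oo-ooo
oo--o-o-oo---o--o-o-
--o-oooo--oo-oo-oooo
o-oo-oo-o---o--o-oo-
oo--o--oooo-oo-oo--o
position 10 holds o

o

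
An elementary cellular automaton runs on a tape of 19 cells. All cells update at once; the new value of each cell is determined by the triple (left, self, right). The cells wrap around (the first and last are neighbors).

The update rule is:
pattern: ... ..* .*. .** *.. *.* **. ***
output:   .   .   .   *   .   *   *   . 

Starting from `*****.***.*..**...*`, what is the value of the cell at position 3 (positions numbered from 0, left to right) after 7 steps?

....***.**...**...*
....*.****...**....
.....**..*...**....
.....**......**....
.....**......**....  (fixed point — unchanged through step 7)
position 3 holds .

.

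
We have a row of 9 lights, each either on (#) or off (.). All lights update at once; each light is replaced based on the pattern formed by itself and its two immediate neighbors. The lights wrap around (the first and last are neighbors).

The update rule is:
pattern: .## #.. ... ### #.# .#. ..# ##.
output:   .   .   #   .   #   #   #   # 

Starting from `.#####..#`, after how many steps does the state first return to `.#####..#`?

18

#....#.##
#.#####..
##....#.#
.#.#####.
###....#.
..#.#####
.###....#
#..#.####
#.###....
##..#.###
.#.###...
###..#.##
..#.###..
####..#.#
...#.###.
#####..#.
....#.###
.#####..#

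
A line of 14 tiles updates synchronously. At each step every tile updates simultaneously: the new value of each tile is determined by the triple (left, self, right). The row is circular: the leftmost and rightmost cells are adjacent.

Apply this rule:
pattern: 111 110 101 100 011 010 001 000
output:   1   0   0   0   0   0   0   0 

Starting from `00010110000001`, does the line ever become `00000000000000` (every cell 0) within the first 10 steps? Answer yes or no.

00000000000000
all cells are 0 at step 1

yes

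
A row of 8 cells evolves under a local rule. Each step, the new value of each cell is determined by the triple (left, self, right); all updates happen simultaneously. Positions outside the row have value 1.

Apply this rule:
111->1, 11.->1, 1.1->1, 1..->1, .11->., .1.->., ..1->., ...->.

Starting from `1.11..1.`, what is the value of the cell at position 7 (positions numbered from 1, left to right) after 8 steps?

step 1: 11.11..1
step 2: 111.11..
step 3: 1111.11.
step 4: 11111.11
step 5: 111111.1
step 6: 1111111.
step 7: 11111111
step 8: 11111111
position 7 holds 1

1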